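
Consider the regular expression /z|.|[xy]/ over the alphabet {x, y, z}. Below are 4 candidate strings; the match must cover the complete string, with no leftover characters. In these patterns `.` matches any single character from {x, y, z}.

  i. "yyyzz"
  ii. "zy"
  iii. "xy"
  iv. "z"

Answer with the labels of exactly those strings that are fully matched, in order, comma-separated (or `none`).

iv

i. "yyyzz" → no match
ii. "zy" → no match
iii. "xy" → no match
iv. "z" → match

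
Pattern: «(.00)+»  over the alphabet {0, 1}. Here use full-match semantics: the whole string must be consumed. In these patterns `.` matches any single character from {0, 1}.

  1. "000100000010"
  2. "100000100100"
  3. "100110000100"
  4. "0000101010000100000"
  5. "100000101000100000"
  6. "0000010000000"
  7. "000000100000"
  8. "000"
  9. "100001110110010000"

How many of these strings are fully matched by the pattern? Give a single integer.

1 → no match — must end with "00"
2 → match
3 → no match
4 → no match
5 → no match
6 → no match
7 → match
8 → match
9 → no match
Total matched: 3

3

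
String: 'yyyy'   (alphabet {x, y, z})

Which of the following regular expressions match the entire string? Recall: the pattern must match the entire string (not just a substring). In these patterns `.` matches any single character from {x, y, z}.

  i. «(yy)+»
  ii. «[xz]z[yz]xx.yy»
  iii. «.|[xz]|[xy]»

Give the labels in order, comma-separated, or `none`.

i

i → match
ii → no match
iii → no match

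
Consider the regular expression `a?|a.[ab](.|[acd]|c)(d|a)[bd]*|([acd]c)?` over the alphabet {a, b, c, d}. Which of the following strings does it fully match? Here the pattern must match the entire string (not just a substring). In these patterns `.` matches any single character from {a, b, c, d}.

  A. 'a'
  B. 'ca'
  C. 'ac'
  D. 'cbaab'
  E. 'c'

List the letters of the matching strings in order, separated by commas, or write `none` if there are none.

A, C

A → match
B → no match
C → match
D → no match
E → no match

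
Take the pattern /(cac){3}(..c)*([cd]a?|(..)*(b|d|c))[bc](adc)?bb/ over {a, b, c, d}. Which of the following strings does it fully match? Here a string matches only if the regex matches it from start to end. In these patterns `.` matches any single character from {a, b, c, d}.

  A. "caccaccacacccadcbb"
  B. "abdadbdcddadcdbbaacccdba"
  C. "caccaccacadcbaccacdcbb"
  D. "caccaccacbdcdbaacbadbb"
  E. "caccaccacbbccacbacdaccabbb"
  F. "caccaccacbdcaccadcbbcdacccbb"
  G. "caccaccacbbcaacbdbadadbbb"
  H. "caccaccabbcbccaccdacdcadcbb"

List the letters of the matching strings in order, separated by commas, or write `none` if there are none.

A → match
B → no match — must start with "cac"
C → match
D → no match
E → match
F → match
G → match
H → no match

A, C, E, F, G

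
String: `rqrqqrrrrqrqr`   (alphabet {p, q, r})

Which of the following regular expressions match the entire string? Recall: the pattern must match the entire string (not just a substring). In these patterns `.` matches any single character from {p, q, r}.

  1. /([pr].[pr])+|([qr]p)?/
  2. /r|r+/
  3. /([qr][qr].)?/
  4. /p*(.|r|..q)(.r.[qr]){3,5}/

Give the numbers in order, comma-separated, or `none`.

1 → no match
2 → no match
3 → no match
4 → match

4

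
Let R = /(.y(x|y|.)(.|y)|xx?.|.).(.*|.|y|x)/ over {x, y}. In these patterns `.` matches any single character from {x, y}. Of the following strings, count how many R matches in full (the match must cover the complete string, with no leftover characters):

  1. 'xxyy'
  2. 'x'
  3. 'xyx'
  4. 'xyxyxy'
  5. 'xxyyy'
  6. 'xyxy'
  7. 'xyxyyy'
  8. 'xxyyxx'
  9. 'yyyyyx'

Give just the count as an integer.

1. 'xxyy' → match
2. 'x' → no match
3. 'xyx' → match
4. 'xyxyxy' → match
5. 'xxyyy' → match
6. 'xyxy' → match
7. 'xyxyyy' → match
8. 'xxyyxx' → match
9. 'yyyyyx' → match
Total matched: 8

8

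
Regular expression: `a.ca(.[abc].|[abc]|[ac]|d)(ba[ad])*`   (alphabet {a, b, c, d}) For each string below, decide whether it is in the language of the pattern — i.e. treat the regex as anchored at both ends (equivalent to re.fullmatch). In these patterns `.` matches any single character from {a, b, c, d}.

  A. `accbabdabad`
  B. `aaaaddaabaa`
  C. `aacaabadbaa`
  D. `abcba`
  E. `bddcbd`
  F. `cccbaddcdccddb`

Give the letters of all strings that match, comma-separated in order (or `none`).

C

A → no match
B → no match
C → match
D → no match
E → no match — must start with `a`
F → no match — must start with `a`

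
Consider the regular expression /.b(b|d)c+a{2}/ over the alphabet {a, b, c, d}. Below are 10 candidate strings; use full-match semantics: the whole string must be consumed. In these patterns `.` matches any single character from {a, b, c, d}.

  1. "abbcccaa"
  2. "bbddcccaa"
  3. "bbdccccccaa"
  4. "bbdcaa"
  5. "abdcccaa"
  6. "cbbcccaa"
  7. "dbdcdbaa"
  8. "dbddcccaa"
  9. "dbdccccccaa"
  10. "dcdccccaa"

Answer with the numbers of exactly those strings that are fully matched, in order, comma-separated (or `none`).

1. "abbcccaa" → match
2. "bbddcccaa" → no match
3. "bbdccccccaa" → match
4. "bbdcaa" → match
5. "abdcccaa" → match
6. "cbbcccaa" → match
7. "dbdcdbaa" → no match
8. "dbddcccaa" → no match
9. "dbdccccccaa" → match
10. "dcdccccaa" → no match

1, 3, 4, 5, 6, 9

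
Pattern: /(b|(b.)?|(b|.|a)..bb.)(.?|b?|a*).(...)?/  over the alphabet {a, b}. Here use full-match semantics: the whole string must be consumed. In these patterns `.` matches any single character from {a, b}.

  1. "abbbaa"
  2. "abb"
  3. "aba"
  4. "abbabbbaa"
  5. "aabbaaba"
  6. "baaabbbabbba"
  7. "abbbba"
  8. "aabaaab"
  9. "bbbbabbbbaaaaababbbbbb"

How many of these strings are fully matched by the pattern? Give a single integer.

0

1 → no match
2 → no match
3 → no match
4 → no match
5 → no match
6 → no match
7 → no match
8 → no match
9 → no match
Total matched: 0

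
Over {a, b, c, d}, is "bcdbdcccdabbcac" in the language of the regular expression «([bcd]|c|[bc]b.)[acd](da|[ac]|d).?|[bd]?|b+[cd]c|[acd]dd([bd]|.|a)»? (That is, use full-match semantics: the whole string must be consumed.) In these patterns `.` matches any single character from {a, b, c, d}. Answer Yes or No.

No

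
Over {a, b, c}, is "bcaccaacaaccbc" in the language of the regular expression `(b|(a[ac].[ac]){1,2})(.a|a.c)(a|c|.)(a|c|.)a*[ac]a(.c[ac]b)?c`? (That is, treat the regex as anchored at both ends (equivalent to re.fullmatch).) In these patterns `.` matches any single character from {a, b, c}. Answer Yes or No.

Yes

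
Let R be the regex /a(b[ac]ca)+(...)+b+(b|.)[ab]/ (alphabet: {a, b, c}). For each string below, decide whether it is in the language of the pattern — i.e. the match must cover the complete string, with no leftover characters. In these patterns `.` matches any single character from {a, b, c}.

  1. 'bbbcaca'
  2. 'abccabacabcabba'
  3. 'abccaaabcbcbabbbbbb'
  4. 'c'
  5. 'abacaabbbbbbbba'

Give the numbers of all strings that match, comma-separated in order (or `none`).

2, 3, 5

1. 'bbbcaca' → no match — must start with 'ab'
2 → match
3 → match
4. 'c' → no match — must start with 'ab'
5 → match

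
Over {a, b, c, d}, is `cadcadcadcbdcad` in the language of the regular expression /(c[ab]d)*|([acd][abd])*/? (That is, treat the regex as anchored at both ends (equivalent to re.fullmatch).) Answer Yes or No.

Yes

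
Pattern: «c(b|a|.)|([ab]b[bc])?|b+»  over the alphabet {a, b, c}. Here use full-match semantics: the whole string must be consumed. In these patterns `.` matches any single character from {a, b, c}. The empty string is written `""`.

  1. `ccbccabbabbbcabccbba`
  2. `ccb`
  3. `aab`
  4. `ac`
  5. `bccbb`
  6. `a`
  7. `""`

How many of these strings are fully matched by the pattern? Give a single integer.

1

1 → no match
2 → no match
3 → no match
4 → no match
5 → no match
6 → no match
7 → match
Total matched: 1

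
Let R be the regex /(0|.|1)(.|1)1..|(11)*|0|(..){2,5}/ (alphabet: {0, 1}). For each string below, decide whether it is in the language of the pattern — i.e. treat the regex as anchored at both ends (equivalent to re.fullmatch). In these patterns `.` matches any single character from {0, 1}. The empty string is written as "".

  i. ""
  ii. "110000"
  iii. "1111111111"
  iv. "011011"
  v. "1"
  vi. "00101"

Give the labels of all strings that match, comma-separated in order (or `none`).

i, ii, iii, iv, vi

i → match
ii → match
iii → match
iv → match
v → no match
vi → match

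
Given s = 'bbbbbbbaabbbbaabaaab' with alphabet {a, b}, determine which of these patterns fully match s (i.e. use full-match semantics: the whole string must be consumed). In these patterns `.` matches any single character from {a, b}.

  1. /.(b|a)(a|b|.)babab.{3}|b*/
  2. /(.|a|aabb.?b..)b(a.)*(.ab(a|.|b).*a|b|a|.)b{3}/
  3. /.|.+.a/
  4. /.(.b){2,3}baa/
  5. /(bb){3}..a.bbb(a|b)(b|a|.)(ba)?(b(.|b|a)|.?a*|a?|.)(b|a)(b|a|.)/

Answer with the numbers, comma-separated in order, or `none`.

1 → no match
2 → no match
3 → no match
4 → no match — must end with 'bbaa'
5 → match

5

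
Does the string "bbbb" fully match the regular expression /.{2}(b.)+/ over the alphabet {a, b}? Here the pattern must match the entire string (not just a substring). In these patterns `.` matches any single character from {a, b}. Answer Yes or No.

Yes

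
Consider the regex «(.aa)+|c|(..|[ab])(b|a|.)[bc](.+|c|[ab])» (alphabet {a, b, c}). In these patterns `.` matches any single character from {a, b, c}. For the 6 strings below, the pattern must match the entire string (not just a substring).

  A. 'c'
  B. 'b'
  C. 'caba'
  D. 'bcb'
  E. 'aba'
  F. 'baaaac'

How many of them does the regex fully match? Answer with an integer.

1

A → match
B → no match
C → no match
D → no match
E → no match
F → no match
Total matched: 1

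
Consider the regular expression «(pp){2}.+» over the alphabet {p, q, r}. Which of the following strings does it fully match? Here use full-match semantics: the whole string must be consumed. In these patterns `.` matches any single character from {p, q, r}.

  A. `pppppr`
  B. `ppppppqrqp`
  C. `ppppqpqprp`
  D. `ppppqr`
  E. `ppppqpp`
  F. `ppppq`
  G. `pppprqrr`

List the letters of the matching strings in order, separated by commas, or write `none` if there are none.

A → match
B → match
C → match
D → match
E → match
F → match
G → match

A, B, C, D, E, F, G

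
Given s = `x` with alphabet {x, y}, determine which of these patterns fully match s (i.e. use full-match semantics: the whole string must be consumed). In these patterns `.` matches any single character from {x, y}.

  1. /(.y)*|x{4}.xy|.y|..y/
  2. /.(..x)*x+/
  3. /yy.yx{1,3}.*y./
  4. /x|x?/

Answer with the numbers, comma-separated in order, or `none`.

4

1 → no match
2 → no match
3 → no match — must start with `yy`
4 → match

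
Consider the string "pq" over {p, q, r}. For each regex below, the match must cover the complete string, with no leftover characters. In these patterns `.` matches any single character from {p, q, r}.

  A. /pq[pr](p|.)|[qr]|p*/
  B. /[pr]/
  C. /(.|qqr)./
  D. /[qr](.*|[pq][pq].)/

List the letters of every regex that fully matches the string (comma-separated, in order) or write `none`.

A → no match
B → no match
C → match
D → no match

C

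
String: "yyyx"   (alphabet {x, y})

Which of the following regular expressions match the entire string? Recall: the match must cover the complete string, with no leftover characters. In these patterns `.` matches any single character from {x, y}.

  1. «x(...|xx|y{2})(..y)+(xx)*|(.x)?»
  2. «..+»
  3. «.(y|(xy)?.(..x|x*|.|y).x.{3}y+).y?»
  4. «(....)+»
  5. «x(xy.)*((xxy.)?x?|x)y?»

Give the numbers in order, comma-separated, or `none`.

2, 4

1 → no match
2 → match
3 → no match
4 → match
5 → no match — must start with "x"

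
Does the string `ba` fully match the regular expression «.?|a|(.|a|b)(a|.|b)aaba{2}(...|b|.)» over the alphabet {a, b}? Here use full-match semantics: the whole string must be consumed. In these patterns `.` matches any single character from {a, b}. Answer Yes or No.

No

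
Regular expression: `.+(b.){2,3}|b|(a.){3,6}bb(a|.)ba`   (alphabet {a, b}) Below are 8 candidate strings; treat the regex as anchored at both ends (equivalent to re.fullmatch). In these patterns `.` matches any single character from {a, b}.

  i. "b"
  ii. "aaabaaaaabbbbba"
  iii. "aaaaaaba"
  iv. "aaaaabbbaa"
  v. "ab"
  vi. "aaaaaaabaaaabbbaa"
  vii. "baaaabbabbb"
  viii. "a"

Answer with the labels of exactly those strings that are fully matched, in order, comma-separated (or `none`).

i, ii

i. "b" → match
ii → match
iii. "aaaaaaba" → no match
iv. "aaaaabbbaa" → no match
v. "ab" → no match
vi → no match
vii. "baaaabbabbb" → no match
viii. "a" → no match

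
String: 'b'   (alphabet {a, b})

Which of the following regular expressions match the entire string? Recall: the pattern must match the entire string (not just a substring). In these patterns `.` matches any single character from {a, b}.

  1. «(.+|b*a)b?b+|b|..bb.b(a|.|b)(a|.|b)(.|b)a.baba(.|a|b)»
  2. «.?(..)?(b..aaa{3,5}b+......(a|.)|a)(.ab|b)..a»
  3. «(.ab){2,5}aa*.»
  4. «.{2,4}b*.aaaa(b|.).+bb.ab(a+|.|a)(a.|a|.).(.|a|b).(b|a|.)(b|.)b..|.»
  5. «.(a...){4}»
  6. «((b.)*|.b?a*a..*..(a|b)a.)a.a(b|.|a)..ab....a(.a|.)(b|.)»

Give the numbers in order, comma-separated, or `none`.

1 → match
2 → no match — must end with 'a'
3 → no match
4 → match
5 → no match
6 → no match

1, 4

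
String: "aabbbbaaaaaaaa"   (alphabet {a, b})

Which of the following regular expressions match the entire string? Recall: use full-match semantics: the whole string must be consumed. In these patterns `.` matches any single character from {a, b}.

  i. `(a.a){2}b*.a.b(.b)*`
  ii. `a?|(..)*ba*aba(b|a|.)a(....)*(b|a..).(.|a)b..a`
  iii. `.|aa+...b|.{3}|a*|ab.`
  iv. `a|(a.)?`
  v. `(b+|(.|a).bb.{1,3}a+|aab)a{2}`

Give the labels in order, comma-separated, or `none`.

v

i → no match
ii → no match
iii → no match
iv → no match
v → match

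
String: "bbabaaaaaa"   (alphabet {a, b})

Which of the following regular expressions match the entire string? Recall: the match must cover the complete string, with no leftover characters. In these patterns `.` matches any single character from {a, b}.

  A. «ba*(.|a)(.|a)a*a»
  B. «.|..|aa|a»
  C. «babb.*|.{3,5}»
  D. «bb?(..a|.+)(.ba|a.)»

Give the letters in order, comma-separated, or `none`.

D

A → no match
B → no match
C → no match
D → match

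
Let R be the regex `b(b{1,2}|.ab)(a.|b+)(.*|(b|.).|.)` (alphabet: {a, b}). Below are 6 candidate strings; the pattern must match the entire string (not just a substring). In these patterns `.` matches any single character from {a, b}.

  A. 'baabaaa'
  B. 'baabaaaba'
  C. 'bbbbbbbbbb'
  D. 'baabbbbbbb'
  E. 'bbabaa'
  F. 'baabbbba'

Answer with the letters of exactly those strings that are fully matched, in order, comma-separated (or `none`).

A → match
B → match
C → match
D → match
E → match
F → match

A, B, C, D, E, F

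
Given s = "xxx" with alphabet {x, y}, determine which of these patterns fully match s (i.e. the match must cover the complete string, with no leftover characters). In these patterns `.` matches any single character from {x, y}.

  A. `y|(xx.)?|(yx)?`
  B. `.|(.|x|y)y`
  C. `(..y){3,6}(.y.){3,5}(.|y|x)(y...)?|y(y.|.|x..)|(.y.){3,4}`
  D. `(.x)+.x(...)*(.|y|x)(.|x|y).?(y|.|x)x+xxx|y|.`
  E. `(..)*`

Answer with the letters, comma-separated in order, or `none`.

A → match
B → no match
C → no match
D → no match
E → no match

A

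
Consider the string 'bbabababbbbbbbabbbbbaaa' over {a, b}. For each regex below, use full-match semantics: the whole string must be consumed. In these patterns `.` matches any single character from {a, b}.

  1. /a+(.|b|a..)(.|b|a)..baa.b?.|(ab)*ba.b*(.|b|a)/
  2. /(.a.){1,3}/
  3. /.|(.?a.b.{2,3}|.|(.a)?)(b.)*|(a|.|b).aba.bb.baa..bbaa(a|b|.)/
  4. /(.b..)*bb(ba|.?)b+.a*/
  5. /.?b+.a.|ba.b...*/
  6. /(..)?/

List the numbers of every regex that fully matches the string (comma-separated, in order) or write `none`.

1 → no match
2 → no match
3 → no match
4 → match
5 → no match
6 → no match

4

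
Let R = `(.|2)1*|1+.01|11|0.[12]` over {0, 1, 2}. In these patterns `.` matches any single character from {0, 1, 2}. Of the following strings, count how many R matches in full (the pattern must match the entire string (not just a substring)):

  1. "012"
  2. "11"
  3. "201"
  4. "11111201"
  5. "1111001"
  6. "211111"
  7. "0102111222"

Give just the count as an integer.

1 → match
2 → match
3 → no match
4 → match
5 → match
6 → match
7 → no match
Total matched: 5

5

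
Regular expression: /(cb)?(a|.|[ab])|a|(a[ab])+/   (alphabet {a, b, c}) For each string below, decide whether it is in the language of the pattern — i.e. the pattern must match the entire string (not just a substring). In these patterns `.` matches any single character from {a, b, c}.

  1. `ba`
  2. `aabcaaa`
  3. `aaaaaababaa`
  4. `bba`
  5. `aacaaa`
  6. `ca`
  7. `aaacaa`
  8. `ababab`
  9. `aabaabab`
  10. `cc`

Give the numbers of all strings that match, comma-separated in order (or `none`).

8

1 → no match
2 → no match
3 → no match
4 → no match
5 → no match
6 → no match
7 → no match
8 → match
9 → no match
10 → no match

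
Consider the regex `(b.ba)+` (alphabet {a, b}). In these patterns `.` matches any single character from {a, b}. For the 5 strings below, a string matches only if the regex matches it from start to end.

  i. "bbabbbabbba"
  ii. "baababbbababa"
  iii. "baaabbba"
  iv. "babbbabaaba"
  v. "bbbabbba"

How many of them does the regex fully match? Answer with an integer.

1

i → no match
ii → no match
iii → no match
iv → no match
v → match
Total matched: 1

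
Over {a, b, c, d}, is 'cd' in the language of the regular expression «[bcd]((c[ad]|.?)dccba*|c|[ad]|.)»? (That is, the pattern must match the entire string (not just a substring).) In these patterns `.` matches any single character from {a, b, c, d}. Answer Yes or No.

Yes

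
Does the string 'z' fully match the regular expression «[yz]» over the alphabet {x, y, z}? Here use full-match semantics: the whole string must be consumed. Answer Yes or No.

Yes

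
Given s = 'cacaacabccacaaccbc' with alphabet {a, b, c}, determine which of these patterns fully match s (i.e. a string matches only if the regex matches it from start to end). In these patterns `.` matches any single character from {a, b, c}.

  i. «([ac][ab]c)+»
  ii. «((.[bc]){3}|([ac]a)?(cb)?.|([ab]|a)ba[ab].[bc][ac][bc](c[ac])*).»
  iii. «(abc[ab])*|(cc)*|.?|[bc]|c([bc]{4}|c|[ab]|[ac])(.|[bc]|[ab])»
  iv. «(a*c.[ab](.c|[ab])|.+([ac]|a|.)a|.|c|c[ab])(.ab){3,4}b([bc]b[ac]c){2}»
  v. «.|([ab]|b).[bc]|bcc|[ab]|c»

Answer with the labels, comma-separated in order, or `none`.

i → match
ii → no match
iii → no match
iv → no match
v → no match

i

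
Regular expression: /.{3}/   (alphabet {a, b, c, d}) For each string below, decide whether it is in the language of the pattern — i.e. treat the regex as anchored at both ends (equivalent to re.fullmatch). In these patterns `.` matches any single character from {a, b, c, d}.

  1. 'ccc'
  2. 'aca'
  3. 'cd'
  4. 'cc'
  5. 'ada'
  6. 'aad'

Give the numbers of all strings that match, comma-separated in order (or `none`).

1 → match
2 → match
3 → no match
4 → no match
5 → match
6 → match

1, 2, 5, 6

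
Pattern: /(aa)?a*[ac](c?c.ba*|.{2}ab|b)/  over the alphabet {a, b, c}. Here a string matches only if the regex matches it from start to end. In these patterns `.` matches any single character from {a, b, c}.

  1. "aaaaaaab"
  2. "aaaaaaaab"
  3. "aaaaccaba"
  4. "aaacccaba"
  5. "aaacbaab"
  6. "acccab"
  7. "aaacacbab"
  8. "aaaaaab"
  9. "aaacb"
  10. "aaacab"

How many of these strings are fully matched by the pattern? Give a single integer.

9

1. "aaaaaaab" → match
2. "aaaaaaaab" → match
3. "aaaaccaba" → match
4. "aaacccaba" → match
5. "aaacbaab" → match
6. "acccab" → match
7. "aaacacbab" → no match
8. "aaaaaab" → match
9. "aaacb" → match
10. "aaacab" → match
Total matched: 9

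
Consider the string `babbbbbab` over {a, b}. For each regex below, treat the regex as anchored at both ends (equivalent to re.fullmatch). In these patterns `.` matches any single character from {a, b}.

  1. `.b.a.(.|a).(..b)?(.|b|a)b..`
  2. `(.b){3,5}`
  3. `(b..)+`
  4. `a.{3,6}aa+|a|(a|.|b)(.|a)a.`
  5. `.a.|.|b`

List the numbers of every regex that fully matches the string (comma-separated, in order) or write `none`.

1 → no match
2 → no match
3 → match
4 → no match
5 → no match

3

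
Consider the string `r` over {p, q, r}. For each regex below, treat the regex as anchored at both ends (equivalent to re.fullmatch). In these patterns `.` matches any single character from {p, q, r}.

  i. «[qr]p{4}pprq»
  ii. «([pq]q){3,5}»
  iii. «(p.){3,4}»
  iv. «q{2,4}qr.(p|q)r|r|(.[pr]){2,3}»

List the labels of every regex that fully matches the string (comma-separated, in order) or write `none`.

iv

i → no match — must end with `ppprq`
ii → no match — must end with `q`
iii → no match — must start with `p`
iv → match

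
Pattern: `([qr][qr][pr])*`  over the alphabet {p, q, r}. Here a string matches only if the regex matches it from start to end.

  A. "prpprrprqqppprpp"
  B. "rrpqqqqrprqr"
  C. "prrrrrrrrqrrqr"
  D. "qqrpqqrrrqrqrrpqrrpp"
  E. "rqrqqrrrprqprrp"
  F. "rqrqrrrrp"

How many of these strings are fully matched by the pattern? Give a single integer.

2

A → no match
B → no match
C → no match
D → no match
E → match
F → match
Total matched: 2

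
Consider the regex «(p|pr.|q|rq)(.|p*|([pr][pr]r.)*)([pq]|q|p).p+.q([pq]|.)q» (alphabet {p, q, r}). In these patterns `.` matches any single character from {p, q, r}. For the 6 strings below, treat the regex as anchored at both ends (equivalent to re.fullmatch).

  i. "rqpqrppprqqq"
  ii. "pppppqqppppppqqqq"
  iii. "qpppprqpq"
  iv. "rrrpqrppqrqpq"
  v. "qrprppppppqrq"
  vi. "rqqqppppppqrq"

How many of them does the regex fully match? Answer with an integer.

5

i. "rqpqrppprqqq" → match
ii → match
iii. "qpppprqpq" → match
iv → no match
v → match
vi → match
Total matched: 5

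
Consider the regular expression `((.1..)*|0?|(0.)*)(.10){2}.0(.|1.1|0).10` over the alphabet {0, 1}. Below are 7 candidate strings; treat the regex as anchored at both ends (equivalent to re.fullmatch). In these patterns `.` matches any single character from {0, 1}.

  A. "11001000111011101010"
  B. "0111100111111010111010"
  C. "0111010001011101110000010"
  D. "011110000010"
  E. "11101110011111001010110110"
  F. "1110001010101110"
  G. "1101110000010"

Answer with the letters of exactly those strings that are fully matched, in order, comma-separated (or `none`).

none

A → no match
B → no match
C → no match
D → no match
E → no match
F → no match
G → no match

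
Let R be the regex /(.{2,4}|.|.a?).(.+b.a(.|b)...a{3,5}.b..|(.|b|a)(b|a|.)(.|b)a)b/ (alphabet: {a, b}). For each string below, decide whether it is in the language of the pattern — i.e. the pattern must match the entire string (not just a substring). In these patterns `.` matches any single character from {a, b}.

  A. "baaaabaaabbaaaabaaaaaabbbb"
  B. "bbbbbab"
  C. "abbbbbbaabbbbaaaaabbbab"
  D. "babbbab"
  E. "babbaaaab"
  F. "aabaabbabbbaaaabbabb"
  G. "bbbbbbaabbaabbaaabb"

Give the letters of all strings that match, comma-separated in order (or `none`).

A, B, C, D, E, F

A → match
B → match
C → match
D → match
E → match
F → match
G → no match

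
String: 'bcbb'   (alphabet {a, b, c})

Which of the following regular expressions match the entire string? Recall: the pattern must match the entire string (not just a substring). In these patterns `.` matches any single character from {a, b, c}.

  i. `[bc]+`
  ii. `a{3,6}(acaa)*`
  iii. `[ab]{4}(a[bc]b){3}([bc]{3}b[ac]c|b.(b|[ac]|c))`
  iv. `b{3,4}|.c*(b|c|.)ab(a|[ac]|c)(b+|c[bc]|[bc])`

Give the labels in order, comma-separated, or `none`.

i → match
ii → no match — must start with 'a'
iii → no match
iv → no match

i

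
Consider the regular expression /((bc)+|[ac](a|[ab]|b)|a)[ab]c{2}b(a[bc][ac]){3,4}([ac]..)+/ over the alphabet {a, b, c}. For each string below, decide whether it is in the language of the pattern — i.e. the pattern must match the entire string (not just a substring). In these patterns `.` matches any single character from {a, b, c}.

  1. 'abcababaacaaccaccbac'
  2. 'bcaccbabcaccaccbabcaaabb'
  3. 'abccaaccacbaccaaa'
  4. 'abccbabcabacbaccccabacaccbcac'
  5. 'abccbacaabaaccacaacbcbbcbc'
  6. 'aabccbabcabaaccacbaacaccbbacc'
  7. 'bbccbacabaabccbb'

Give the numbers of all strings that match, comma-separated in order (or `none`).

1 → no match
2 → no match
3 → no match
4 → no match
5 → match
6 → no match
7 → no match

5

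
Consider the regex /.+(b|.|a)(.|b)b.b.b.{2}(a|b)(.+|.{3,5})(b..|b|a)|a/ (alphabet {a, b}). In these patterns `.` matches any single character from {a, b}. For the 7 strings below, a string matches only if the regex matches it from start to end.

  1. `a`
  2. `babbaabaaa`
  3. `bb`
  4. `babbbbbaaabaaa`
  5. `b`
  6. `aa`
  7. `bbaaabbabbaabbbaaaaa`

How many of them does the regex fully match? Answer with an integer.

1

1 → match
2 → no match
3 → no match
4 → no match
5 → no match
6 → no match
7 → no match
Total matched: 1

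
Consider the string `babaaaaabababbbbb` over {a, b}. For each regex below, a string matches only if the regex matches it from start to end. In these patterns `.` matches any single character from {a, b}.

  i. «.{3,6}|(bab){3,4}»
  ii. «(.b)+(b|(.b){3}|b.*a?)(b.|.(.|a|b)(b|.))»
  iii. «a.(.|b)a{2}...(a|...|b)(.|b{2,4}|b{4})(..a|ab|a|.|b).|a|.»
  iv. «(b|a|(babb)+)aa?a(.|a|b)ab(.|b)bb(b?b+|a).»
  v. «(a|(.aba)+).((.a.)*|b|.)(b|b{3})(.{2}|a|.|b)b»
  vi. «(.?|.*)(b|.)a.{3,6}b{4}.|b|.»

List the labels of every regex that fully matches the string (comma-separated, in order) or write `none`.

vi

i → no match
ii → no match
iii → no match
iv → no match
v → no match
vi → match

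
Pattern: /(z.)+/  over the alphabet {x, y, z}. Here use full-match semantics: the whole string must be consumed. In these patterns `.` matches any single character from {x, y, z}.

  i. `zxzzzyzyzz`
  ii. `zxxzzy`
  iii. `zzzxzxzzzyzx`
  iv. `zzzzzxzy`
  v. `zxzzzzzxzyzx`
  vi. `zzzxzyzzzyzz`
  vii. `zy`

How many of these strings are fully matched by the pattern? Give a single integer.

6

i → match
ii → no match
iii → match
iv → match
v → match
vi → match
vii → match
Total matched: 6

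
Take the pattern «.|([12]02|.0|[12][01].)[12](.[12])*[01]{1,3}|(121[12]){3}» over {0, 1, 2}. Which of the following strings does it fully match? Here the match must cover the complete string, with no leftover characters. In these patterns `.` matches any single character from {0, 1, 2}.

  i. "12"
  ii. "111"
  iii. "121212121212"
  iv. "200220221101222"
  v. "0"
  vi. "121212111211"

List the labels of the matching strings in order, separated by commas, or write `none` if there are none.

iii, v, vi

i → no match
ii → no match
iii → match
iv → no match
v → match
vi → match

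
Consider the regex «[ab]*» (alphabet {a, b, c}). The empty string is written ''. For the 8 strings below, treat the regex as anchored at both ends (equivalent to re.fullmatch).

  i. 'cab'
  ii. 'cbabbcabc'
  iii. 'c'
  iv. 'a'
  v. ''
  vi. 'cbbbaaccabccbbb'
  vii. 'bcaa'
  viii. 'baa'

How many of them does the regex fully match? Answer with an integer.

i → no match
ii → no match
iii → no match
iv → match
v → match
vi → no match
vii → no match
viii → match
Total matched: 3

3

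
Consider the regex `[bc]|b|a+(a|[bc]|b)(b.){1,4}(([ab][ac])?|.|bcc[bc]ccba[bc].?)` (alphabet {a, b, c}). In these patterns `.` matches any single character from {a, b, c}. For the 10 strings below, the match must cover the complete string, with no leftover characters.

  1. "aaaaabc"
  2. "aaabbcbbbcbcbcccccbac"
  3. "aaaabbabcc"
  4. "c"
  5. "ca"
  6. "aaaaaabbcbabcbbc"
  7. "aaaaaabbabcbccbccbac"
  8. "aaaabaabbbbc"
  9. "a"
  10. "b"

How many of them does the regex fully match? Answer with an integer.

7

1. "aaaaabc" → match
2 → match
3. "aaaabbabcc" → match
4. "c" → match
5. "ca" → no match
6 → match
7 → match
8. "aaaabaabbbbc" → no match
9. "a" → no match
10. "b" → match
Total matched: 7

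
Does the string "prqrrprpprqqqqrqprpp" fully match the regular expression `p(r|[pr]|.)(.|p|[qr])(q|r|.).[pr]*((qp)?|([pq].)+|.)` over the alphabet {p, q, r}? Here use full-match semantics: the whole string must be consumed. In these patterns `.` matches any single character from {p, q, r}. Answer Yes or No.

No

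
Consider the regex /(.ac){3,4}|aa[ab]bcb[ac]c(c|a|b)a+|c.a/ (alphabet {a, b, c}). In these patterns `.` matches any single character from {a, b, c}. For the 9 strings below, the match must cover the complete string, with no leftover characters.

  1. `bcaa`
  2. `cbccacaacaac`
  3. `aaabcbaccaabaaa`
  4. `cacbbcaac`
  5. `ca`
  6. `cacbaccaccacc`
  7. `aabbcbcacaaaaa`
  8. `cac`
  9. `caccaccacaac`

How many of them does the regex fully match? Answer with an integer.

1

1 → no match
2 → no match
3 → no match
4 → no match
5 → no match
6 → no match
7 → no match
8 → no match
9 → match
Total matched: 1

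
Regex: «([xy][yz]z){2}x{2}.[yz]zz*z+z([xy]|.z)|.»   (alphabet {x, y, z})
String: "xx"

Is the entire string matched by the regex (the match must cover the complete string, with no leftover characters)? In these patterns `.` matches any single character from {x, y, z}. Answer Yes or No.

No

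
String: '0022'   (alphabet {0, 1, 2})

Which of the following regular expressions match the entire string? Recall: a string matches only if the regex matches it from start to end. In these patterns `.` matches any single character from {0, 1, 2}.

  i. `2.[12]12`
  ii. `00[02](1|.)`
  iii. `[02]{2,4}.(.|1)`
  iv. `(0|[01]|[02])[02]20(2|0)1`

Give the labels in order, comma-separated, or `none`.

i → no match — must start with '2'
ii → match
iii → match
iv → no match — must end with '1'

ii, iii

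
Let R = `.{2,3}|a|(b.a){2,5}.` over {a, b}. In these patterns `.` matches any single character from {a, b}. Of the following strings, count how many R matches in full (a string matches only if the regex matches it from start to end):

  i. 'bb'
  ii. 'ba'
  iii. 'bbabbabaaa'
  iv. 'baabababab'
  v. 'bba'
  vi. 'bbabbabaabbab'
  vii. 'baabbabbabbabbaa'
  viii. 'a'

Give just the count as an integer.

7

i → match
ii → match
iii → match
iv → no match
v → match
vi → match
vii → match
viii → match
Total matched: 7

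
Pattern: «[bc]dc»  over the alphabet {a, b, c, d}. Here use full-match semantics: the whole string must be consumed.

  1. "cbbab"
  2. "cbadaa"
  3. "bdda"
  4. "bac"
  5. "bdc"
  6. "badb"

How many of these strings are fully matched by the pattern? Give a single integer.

1

1. "cbbab" → no match — must end with "dc"
2. "cbadaa" → no match — must end with "dc"
3. "bdda" → no match — must end with "dc"
4. "bac" → no match — must end with "dc"
5. "bdc" → match
6. "badb" → no match — must end with "dc"
Total matched: 1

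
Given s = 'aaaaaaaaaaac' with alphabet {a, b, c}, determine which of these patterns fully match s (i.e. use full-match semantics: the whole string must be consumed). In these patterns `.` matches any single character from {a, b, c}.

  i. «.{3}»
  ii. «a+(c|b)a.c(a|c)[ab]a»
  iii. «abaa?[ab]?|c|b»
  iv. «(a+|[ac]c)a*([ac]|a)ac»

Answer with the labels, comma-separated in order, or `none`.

i → no match
ii → no match — must end with 'a'
iii → no match
iv → match

iv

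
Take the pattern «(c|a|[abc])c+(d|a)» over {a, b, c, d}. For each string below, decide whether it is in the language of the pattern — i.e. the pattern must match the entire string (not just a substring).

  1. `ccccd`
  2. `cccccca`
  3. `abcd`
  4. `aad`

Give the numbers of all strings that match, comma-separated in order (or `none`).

1, 2

1 → match
2 → match
3 → no match
4 → no match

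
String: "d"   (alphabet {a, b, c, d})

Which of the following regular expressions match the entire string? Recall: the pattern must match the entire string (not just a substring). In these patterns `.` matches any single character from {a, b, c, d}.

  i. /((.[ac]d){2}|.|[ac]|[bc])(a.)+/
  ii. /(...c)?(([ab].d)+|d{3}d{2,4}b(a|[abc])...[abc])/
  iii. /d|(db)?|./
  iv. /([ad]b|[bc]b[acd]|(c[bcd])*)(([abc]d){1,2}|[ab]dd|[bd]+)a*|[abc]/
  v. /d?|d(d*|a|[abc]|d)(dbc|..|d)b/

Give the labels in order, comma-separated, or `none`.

iii, iv, v

i → no match
ii → no match
iii → match
iv → match
v → match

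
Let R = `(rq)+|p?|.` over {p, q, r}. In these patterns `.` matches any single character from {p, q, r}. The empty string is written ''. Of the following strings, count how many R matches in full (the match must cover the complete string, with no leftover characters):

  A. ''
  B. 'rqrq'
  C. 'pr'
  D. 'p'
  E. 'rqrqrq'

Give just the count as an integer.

4

A → match
B → match
C → no match
D → match
E → match
Total matched: 4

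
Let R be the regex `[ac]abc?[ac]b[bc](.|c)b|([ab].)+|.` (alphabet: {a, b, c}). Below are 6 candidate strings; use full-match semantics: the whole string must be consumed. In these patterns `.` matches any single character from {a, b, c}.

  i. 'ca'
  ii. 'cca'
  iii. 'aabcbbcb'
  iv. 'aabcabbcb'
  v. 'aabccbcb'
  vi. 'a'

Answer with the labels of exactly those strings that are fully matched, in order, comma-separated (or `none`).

iii, iv, vi

i → no match
ii → no match
iii → match
iv → match
v → no match
vi → match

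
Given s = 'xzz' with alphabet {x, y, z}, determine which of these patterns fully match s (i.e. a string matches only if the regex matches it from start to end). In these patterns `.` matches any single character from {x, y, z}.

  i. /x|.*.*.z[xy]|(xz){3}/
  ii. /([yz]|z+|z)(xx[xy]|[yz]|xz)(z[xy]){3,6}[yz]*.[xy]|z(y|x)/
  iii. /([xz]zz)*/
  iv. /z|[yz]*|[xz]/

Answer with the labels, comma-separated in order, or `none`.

i → no match
ii → no match
iii → match
iv → no match

iii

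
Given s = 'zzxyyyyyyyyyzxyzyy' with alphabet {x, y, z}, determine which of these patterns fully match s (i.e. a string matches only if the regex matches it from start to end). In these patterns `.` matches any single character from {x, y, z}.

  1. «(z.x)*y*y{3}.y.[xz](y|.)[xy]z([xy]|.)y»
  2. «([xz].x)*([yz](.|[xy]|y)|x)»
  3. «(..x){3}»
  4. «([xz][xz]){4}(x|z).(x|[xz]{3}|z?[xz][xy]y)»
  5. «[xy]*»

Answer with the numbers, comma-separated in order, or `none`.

1 → match
2 → no match
3 → no match — must end with 'x'
4 → no match
5 → no match

1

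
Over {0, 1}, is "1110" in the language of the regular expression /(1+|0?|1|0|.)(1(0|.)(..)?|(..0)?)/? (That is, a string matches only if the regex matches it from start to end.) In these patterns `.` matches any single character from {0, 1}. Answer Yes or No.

Yes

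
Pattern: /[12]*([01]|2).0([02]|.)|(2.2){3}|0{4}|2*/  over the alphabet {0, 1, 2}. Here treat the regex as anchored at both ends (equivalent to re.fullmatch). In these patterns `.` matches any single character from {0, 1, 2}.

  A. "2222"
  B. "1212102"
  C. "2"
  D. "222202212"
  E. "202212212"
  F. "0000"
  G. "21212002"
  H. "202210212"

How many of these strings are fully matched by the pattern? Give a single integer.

A → match
B → match
C → match
D → match
E → match
F → match
G → match
H → no match
Total matched: 7

7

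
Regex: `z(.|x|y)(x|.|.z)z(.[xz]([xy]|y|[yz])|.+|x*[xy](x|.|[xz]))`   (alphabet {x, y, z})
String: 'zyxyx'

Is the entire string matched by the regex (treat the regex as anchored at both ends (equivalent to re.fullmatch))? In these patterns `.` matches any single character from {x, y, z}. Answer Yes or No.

No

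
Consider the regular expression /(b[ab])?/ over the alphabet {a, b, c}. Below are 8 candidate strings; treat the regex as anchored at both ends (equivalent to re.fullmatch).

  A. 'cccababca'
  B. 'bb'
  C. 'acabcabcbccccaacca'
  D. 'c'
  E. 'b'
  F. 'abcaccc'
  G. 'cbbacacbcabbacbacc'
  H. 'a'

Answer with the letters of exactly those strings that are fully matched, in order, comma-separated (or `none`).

B

A → no match
B → match
C → no match
D → no match
E → no match
F → no match
G → no match
H → no match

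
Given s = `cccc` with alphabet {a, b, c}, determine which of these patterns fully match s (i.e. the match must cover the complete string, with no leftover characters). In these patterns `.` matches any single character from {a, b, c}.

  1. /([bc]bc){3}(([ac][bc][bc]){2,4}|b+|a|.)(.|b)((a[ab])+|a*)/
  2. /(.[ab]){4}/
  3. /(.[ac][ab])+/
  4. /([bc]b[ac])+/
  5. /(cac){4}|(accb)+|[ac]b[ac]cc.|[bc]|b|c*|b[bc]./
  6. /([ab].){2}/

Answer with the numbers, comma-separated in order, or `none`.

5

1 → no match
2 → no match
3 → no match
4 → no match
5 → match
6 → no match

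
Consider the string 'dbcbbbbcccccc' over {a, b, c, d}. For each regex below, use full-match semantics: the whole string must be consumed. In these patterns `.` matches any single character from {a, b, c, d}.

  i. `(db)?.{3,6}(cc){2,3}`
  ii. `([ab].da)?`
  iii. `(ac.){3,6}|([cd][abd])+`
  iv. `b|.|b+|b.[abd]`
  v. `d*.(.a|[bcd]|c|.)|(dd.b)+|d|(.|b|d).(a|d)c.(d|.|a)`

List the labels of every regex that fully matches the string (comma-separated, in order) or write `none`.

i → match
ii → no match
iii → no match
iv → no match
v → no match

i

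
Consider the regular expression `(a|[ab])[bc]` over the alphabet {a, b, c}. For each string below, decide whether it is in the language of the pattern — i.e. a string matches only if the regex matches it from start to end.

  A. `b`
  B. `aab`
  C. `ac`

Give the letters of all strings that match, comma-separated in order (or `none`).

A → no match
B → no match
C → match

C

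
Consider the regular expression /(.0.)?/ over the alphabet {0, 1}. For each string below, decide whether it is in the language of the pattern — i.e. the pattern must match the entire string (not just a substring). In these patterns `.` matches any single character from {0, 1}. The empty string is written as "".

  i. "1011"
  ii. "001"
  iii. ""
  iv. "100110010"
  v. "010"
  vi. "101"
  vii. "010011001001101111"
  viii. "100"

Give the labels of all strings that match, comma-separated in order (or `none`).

i → no match
ii → match
iii → match
iv → no match
v → no match
vi → match
vii → no match
viii → match

ii, iii, vi, viii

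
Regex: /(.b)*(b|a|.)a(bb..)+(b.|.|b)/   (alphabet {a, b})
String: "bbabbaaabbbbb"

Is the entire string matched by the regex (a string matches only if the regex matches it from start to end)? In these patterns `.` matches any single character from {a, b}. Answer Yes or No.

No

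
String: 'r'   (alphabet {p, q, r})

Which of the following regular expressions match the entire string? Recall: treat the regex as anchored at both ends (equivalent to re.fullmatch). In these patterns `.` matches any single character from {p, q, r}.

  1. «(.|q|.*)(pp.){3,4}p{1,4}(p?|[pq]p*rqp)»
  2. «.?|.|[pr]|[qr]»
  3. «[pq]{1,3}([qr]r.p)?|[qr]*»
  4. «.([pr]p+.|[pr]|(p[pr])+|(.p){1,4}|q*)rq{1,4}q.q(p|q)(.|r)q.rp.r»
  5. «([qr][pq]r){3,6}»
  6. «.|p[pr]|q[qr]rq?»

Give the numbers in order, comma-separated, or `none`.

1 → no match
2 → match
3 → match
4 → no match
5 → no match
6 → match

2, 3, 6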